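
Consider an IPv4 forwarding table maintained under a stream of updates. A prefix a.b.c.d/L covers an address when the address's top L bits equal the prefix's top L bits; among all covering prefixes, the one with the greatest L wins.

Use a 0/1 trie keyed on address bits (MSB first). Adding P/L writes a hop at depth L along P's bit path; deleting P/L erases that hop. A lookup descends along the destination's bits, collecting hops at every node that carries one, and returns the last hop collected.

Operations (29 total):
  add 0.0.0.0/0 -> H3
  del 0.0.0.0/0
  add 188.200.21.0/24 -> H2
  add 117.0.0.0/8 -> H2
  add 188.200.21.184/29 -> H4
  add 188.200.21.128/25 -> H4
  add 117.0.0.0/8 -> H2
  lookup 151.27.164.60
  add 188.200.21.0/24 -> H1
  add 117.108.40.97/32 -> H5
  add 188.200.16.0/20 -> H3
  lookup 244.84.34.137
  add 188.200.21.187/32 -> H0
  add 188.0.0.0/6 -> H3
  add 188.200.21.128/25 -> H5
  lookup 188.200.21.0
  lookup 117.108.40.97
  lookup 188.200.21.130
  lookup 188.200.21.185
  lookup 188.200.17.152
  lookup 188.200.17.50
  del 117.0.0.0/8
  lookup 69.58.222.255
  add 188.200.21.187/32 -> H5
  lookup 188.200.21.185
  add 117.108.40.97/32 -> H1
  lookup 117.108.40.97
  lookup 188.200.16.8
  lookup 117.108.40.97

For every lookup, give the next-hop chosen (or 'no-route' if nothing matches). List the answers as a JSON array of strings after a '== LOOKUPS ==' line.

Apply in order:
  + 0.0.0.0/0 (H3) depth=0
  - 0.0.0.0/0 clear@0
  + 188.200.21.0/24 (H2) depth=24
  + 117.0.0.0/8 (H2) depth=8
  + 188.200.21.184/29 (H4) depth=29
  + 188.200.21.128/25 (H4) depth=25
  + 117.0.0.0/8 (H2) depth=8
  Q 151.27.164.60: descend 10 ; hops seen [∅] ; pick no-route
  + 188.200.21.0/24 (H1) depth=24
  + 117.108.40.97/32 (H5) depth=32
  + 188.200.16.0/20 (H3) depth=20
  Q 244.84.34.137: descend 1 ; hops seen [∅] ; pick no-route
  + 188.200.21.187/32 (H0) depth=32
  + 188.0.0.0/6 (H3) depth=6
  + 188.200.21.128/25 (H5) depth=25
  Q 188.200.21.0: descend 101111001100100000010101 ; hops seen [H3,H3,H1] ; pick H1
  Q 117.108.40.97: descend 01110101011011000010100001100001 ; hops seen [H2,H5] ; pick H5
  Q 188.200.21.130: descend 10111100110010000001010110 ; hops seen [H3,H3,H1,H5] ; pick H5
  Q 188.200.21.185: descend 101111001100100000010101101110 ; hops seen [H3,H3,H1,H5,H4] ; pick H4
  Q 188.200.17.152: descend 101111001100100000010 ; hops seen [H3,H3] ; pick H3
  Q 188.200.17.50: descend 101111001100100000010 ; hops seen [H3,H3] ; pick H3
  - 117.0.0.0/8 clear@8
  Q 69.58.222.255: descend 01 ; hops seen [∅] ; pick no-route
  + 188.200.21.187/32 (H5) depth=32
  Q 188.200.21.185: descend 101111001100100000010101101110 ; hops seen [H3,H3,H1,H5,H4] ; pick H4
  + 117.108.40.97/32 (H1) depth=32
  Q 117.108.40.97: descend 01110101011011000010100001100001 ; hops seen [H1] ; pick H1
  Q 188.200.16.8: descend 101111001100100000010 ; hops seen [H3,H3] ; pick H3
  Q 117.108.40.97: descend 01110101011011000010100001100001 ; hops seen [H1] ; pick H1

== LOOKUPS ==
["no-route","no-route","H1","H5","H5","H4","H3","H3","no-route","H4","H1","H3","H1"]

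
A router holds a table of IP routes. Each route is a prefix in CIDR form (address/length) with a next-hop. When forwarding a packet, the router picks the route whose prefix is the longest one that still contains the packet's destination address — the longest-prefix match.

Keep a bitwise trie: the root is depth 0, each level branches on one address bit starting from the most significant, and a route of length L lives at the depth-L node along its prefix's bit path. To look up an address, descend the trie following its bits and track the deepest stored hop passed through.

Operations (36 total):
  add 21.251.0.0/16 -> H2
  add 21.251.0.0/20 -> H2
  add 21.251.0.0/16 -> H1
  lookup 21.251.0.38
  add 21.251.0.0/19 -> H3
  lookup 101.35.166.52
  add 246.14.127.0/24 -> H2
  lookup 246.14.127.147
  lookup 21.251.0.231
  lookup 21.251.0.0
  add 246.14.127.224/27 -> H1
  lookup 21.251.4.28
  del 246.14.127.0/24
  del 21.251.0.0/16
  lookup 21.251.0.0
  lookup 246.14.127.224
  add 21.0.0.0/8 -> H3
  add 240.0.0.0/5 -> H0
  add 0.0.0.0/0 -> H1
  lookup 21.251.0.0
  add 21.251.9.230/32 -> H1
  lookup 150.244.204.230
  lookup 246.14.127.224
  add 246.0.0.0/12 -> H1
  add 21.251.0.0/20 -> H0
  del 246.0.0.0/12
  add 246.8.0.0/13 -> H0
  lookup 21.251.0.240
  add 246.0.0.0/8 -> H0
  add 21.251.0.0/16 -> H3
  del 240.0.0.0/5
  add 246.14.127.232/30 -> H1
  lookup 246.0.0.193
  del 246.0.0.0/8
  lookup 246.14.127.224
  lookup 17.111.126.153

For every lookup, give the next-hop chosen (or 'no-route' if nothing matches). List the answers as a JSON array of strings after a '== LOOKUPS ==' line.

Apply in order:
  + 21.251.0.0/16 (H2) depth=16
  + 21.251.0.0/20 (H2) depth=20
  + 21.251.0.0/16 (H1) depth=16
  Q 21.251.0.38: descend 00010101111110110000 ; hops seen [H1,H2] ; pick H2
  + 21.251.0.0/19 (H3) depth=19
  Q 101.35.166.52: descend 0 ; hops seen [∅] ; pick no-route
  + 246.14.127.0/24 (H2) depth=24
  Q 246.14.127.147: descend 111101100000111001111111 ; hops seen [H2] ; pick H2
  Q 21.251.0.231: descend 00010101111110110000 ; hops seen [H1,H3,H2] ; pick H2
  Q 21.251.0.0: descend 00010101111110110000 ; hops seen [H1,H3,H2] ; pick H2
  + 246.14.127.224/27 (H1) depth=27
  Q 21.251.4.28: descend 00010101111110110000 ; hops seen [H1,H3,H2] ; pick H2
  - 246.14.127.0/24 clear@24
  - 21.251.0.0/16 clear@16
  Q 21.251.0.0: descend 00010101111110110000 ; hops seen [H3,H2] ; pick H2
  Q 246.14.127.224: descend 111101100000111001111111111 ; hops seen [H1] ; pick H1
  + 21.0.0.0/8 (H3) depth=8
  + 240.0.0.0/5 (H0) depth=5
  + 0.0.0.0/0 (H1) depth=0
  Q 21.251.0.0: descend 00010101111110110000 ; hops seen [H1,H3,H3,H2] ; pick H2
  + 21.251.9.230/32 (H1) depth=32
  Q 150.244.204.230: descend 1 ; hops seen [H1] ; pick H1
  Q 246.14.127.224: descend 111101100000111001111111111 ; hops seen [H1,H0,H1] ; pick H1
  + 246.0.0.0/12 (H1) depth=12
  + 21.251.0.0/20 (H0) depth=20
  - 246.0.0.0/12 clear@12
  + 246.8.0.0/13 (H0) depth=13
  Q 21.251.0.240: descend 00010101111110110000 ; hops seen [H1,H3,H3,H0] ; pick H0
  + 246.0.0.0/8 (H0) depth=8
  + 21.251.0.0/16 (H3) depth=16
  - 240.0.0.0/5 clear@5
  + 246.14.127.232/30 (H1) depth=30
  Q 246.0.0.193: descend 111101100000 ; hops seen [H1,H0] ; pick H0
  - 246.0.0.0/8 clear@8
  Q 246.14.127.224: descend 1111011000001110011111111110 ; hops seen [H1,H0,H1] ; pick H1
  Q 17.111.126.153: descend 00010 ; hops seen [H1] ; pick H1

== LOOKUPS ==
["H2","no-route","H2","H2","H2","H2","H2","H1","H2","H1","H1","H0","H0","H1","H1"]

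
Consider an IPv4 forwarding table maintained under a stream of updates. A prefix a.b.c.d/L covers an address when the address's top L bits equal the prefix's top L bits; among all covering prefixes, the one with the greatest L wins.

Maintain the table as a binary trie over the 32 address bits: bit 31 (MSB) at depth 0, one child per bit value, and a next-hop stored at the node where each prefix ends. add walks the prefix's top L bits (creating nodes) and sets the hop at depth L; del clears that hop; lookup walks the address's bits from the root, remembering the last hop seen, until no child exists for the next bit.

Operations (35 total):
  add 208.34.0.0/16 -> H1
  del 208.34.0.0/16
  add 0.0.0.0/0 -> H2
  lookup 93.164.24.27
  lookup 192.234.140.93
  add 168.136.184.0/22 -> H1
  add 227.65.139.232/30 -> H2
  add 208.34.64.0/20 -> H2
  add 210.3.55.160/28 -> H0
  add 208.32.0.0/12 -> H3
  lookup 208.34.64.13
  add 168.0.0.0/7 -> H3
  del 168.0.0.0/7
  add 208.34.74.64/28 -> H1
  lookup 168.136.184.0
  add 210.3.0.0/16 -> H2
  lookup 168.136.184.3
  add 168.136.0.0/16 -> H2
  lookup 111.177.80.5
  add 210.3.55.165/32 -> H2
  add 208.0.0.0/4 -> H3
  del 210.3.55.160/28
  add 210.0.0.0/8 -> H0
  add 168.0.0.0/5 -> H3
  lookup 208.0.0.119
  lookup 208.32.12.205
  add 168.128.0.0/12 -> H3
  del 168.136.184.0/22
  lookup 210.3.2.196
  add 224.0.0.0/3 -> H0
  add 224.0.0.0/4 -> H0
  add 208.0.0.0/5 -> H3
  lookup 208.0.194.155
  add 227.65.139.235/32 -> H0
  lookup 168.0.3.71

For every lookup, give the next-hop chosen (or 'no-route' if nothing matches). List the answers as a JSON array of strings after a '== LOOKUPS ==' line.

Trace:
  + 208.34.0.0/16 (H1) depth=16
  - 208.34.0.0/16 clear@16
  + 0.0.0.0/0 (H2) depth=0
  ? 93.164.24.27  path d0:H2  best=H2
  ? 192.234.140.93  path d0:H2→d1:-→d2:-→d3:-  best=H2
  + 168.136.184.0/22 (H1) depth=22
  + 227.65.139.232/30 (H2) depth=30
  + 208.34.64.0/20 (H2) depth=20
  + 210.3.55.160/28 (H0) depth=28
  + 208.32.0.0/12 (H3) depth=12
  ? 208.34.64.13  path d0:H2→d1:-→d2:-→d3:-→d4:-→d5:-→d6:-→d7:-→d8:-→d9:-→d10:-→d11:-→d12:H3→d13:-→d14:-→d15:-→d16:-→d17:-→d18:-→d19:-→d20:H2  best=H2
  + 168.0.0.0/7 (H3) depth=7
  - 168.0.0.0/7 clear@7
  + 208.34.74.64/28 (H1) depth=28
  ? 168.136.184.0  path d0:H2→d1:-→d2:-→d3:-→d4:-→d5:-→d6:-→d7:-→d8:-→d9:-→d10:-→d11:-→d12:-→d13:-→d14:-→d15:-→d16:-→d17:-→d18:-→d19:-→d20:-→d21:-→d22:H1  best=H1
  + 210.3.0.0/16 (H2) depth=16
  ? 168.136.184.3  path d0:H2→d1:-→d2:-→d3:-→d4:-→d5:-→d6:-→d7:-→d8:-→d9:-→d10:-→d11:-→d12:-→d13:-→d14:-→d15:-→d16:-→d17:-→d18:-→d19:-→d20:-→d21:-→d22:H1  best=H1
  + 168.136.0.0/16 (H2) depth=16
  ? 111.177.80.5  path d0:H2  best=H2
  + 210.3.55.165/32 (H2) depth=32
  + 208.0.0.0/4 (H3) depth=4
  - 210.3.55.160/28 clear@28
  + 210.0.0.0/8 (H0) depth=8
  + 168.0.0.0/5 (H3) depth=5
  ? 208.0.0.119  path d0:H2→d1:-→d2:-→d3:-→d4:H3→d5:-→d6:-→d7:-→d8:-→d9:-→d10:-  best=H3
  ? 208.32.12.205  path d0:H2→d1:-→d2:-→d3:-→d4:H3→d5:-→d6:-→d7:-→d8:-→d9:-→d10:-→d11:-→d12:H3→d13:-→d14:-  best=H3
  + 168.128.0.0/12 (H3) depth=12
  - 168.136.184.0/22 clear@22
  ? 210.3.2.196  path d0:H2→d1:-→d2:-→d3:-→d4:H3→d5:-→d6:-→d7:-→d8:H0→d9:-→d10:-→d11:-→d12:-→d13:-→d14:-→d15:-→d16:H2→d17:-→d18:-  best=H2
  + 224.0.0.0/3 (H0) depth=3
  + 224.0.0.0/4 (H0) depth=4
  + 208.0.0.0/5 (H3) depth=5
  ? 208.0.194.155  path d0:H2→d1:-→d2:-→d3:-→d4:H3→d5:H3→d6:-→d7:-→d8:-→d9:-→d10:-  best=H3
  + 227.65.139.235/32 (H0) depth=32
  ? 168.0.3.71  path d0:H2→d1:-→d2:-→d3:-→d4:-→d5:H3→d6:-→d7:-→d8:-  best=H3

== LOOKUPS ==
["H2","H2","H2","H1","H1","H2","H3","H3","H2","H3","H3"]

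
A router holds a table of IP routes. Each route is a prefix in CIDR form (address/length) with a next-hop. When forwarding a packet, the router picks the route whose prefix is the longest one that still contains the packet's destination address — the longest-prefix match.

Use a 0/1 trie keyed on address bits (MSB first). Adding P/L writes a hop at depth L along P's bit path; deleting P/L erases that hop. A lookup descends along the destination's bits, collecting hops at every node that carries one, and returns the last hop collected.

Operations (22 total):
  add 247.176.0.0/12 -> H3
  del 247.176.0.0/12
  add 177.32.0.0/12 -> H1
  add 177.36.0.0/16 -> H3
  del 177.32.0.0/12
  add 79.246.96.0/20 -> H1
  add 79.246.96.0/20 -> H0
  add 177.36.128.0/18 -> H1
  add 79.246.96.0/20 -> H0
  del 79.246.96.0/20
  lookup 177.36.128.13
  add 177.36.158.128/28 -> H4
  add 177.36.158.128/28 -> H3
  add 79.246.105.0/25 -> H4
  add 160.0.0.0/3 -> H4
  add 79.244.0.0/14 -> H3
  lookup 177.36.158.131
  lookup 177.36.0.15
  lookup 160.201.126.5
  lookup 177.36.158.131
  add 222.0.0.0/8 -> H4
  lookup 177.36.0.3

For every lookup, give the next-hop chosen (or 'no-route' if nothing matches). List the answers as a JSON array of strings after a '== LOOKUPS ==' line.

Apply in order:
  + 247.176.0.0/12 (H3) depth=12
  del 247.176.0.0/12 (clear depth 12)
  + 177.32.0.0/12 (H1) depth=12
  + 177.36.0.0/16 (H3) depth=16
  del 177.32.0.0/12 (clear depth 12)
  + 79.246.96.0/20 (H1) depth=20
  + 79.246.96.0/20 (H0) depth=20
  + 177.36.128.0/18 (H1) depth=18
  + 79.246.96.0/20 (H0) depth=20
  del 79.246.96.0/20 (clear depth 20)
  ? 177.36.128.13  path d0:-→d1:-→d2:-→d3:-→d4:-→d5:-→d6:-→d7:-→d8:-→d9:-→d10:-→d11:-→d12:-→d13:-→d14:-→d15:-→d16:H3→d17:-→d18:H1  best=H1
  + 177.36.158.128/28 (H4) depth=28
  + 177.36.158.128/28 (H3) depth=28
  + 79.246.105.0/25 (H4) depth=25
  + 160.0.0.0/3 (H4) depth=3
  + 79.244.0.0/14 (H3) depth=14
  ? 177.36.158.131  path d0:-→d1:-→d2:-→d3:H4→d4:-→d5:-→d6:-→d7:-→d8:-→d9:-→d10:-→d11:-→d12:-→d13:-→d14:-→d15:-→d16:H3→d17:-→d18:H1→d19:-→d20:-→d21:-→d22:-→d23:-→d24:-→d25:-→d26:-→d27:-→d28:H3  best=H3
  ? 177.36.0.15  path d0:-→d1:-→d2:-→d3:H4→d4:-→d5:-→d6:-→d7:-→d8:-→d9:-→d10:-→d11:-→d12:-→d13:-→d14:-→d15:-→d16:H3  best=H3
  ? 160.201.126.5  path d0:-→d1:-→d2:-→d3:H4  best=H4
  ? 177.36.158.131  path d0:-→d1:-→d2:-→d3:H4→d4:-→d5:-→d6:-→d7:-→d8:-→d9:-→d10:-→d11:-→d12:-→d13:-→d14:-→d15:-→d16:H3→d17:-→d18:H1→d19:-→d20:-→d21:-→d22:-→d23:-→d24:-→d25:-→d26:-→d27:-→d28:H3  best=H3
  + 222.0.0.0/8 (H4) depth=8
  ? 177.36.0.3  path d0:-→d1:-→d2:-→d3:H4→d4:-→d5:-→d6:-→d7:-→d8:-→d9:-→d10:-→d11:-→d12:-→d13:-→d14:-→d15:-→d16:H3  best=H3

== LOOKUPS ==
["H1","H3","H3","H4","H3","H3"]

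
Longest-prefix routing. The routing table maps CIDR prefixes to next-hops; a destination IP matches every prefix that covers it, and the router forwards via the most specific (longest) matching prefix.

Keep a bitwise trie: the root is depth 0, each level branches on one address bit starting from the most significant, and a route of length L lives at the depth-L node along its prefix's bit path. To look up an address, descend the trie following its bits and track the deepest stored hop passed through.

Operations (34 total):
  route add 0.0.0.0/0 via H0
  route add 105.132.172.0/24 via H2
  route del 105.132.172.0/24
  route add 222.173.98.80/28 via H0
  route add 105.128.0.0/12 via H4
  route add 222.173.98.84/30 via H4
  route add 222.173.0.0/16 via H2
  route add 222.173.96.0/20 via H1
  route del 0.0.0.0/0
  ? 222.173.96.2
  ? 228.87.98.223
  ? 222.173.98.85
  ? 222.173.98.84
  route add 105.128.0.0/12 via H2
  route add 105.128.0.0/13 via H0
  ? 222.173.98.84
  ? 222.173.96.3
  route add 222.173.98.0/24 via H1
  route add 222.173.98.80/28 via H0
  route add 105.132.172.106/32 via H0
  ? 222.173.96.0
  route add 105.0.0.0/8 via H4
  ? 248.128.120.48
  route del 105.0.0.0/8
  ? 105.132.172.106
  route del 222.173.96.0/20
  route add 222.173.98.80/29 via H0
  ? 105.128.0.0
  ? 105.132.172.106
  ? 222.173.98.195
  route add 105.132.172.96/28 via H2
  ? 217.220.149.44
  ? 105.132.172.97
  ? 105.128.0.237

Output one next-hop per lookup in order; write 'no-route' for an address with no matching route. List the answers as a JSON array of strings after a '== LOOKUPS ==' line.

Process each operation:
  + 0.0.0.0/0 (H0) depth=0
  + 105.132.172.0/24 (H2) depth=24
  - 105.132.172.0/24 clear@24
  + 222.173.98.80/28 (H0) depth=28
  + 105.128.0.0/12 (H4) depth=12
  + 222.173.98.84/30 (H4) depth=30
  + 222.173.0.0/16 (H2) depth=16
  + 222.173.96.0/20 (H1) depth=20
  - 0.0.0.0/0 clear@0
  lookup 222.173.96.2: bits 1101111010101101011000 walk d0:-→d1:-→d2:-→d3:-→d4:-→d5:-→d6:-→d7:-→d8:-→d9:-→d10:-→d11:-→d12:-→d13:-→d14:-→d15:-→d16:H2→d17:-→d18:-→d19:-→d20:H1→d21:-→d22:- -> H1
  lookup 228.87.98.223: bits 11 walk d0:-→d1:-→d2:- -> no-route
  lookup 222.173.98.85: bits 110111101010110101100010010101 walk d0:-→d1:-→d2:-→d3:-→d4:-→d5:-→d6:-→d7:-→d8:-→d9:-→d10:-→d11:-→d12:-→d13:-→d14:-→d15:-→d16:H2→d17:-→d18:-→d19:-→d20:H1→d21:-→d22:-→d23:-→d24:-→d25:-→d26:-→d27:-→d28:H0→d29:-→d30:H4 -> H4
  lookup 222.173.98.84: bits 110111101010110101100010010101 walk d0:-→d1:-→d2:-→d3:-→d4:-→d5:-→d6:-→d7:-→d8:-→d9:-→d10:-→d11:-→d12:-→d13:-→d14:-→d15:-→d16:H2→d17:-→d18:-→d19:-→d20:H1→d21:-→d22:-→d23:-→d24:-→d25:-→d26:-→d27:-→d28:H0→d29:-→d30:H4 -> H4
  + 105.128.0.0/12 (H2) depth=12
  + 105.128.0.0/13 (H0) depth=13
  lookup 222.173.98.84: bits 110111101010110101100010010101 walk d0:-→d1:-→d2:-→d3:-→d4:-→d5:-→d6:-→d7:-→d8:-→d9:-→d10:-→d11:-→d12:-→d13:-→d14:-→d15:-→d16:H2→d17:-→d18:-→d19:-→d20:H1→d21:-→d22:-→d23:-→d24:-→d25:-→d26:-→d27:-→d28:H0→d29:-→d30:H4 -> H4
  lookup 222.173.96.3: bits 1101111010101101011000 walk d0:-→d1:-→d2:-→d3:-→d4:-→d5:-→d6:-→d7:-→d8:-→d9:-→d10:-→d11:-→d12:-→d13:-→d14:-→d15:-→d16:H2→d17:-→d18:-→d19:-→d20:H1→d21:-→d22:- -> H1
  + 222.173.98.0/24 (H1) depth=24
  + 222.173.98.80/28 (H0) depth=28
  + 105.132.172.106/32 (H0) depth=32
  lookup 222.173.96.0: bits 1101111010101101011000 walk d0:-→d1:-→d2:-→d3:-→d4:-→d5:-→d6:-→d7:-→d8:-→d9:-→d10:-→d11:-→d12:-→d13:-→d14:-→d15:-→d16:H2→d17:-→d18:-→d19:-→d20:H1→d21:-→d22:- -> H1
  + 105.0.0.0/8 (H4) depth=8
  lookup 248.128.120.48: bits 11 walk d0:-→d1:-→d2:- -> no-route
  - 105.0.0.0/8 clear@8
  lookup 105.132.172.106: bits 01101001100001001010110001101010 walk d0:-→d1:-→d2:-→d3:-→d4:-→d5:-→d6:-→d7:-→d8:-→d9:-→d10:-→d11:-→d12:H2→d13:H0→d14:-→d15:-→d16:-→d17:-→d18:-→d19:-→d20:-→d21:-→d22:-→d23:-→d24:-→d25:-→d26:-→d27:-→d28:-→d29:-→d30:-→d31:-→d32:H0 -> H0
  - 222.173.96.0/20 clear@20
  + 222.173.98.80/29 (H0) depth=29
  lookup 105.128.0.0: bits 0110100110000 walk d0:-→d1:-→d2:-→d3:-→d4:-→d5:-→d6:-→d7:-→d8:-→d9:-→d10:-→d11:-→d12:H2→d13:H0 -> H0
  lookup 105.132.172.106: bits 01101001100001001010110001101010 walk d0:-→d1:-→d2:-→d3:-→d4:-→d5:-→d6:-→d7:-→d8:-→d9:-→d10:-→d11:-→d12:H2→d13:H0→d14:-→d15:-→d16:-→d17:-→d18:-→d19:-→d20:-→d21:-→d22:-→d23:-→d24:-→d25:-→d26:-→d27:-→d28:-→d29:-→d30:-→d31:-→d32:H0 -> H0
  lookup 222.173.98.195: bits 110111101010110101100010 walk d0:-→d1:-→d2:-→d3:-→d4:-→d5:-→d6:-→d7:-→d8:-→d9:-→d10:-→d11:-→d12:-→d13:-→d14:-→d15:-→d16:H2→d17:-→d18:-→d19:-→d20:-→d21:-→d22:-→d23:-→d24:H1 -> H1
  + 105.132.172.96/28 (H2) depth=28
  lookup 217.220.149.44: bits 11011 walk d0:-→d1:-→d2:-→d3:-→d4:-→d5:- -> no-route
  lookup 105.132.172.97: bits 0110100110000100101011000110 walk d0:-→d1:-→d2:-→d3:-→d4:-→d5:-→d6:-→d7:-→d8:-→d9:-→d10:-→d11:-→d12:H2→d13:H0→d14:-→d15:-→d16:-→d17:-→d18:-→d19:-→d20:-→d21:-→d22:-→d23:-→d24:-→d25:-→d26:-→d27:-→d28:H2 -> H2
  lookup 105.128.0.237: bits 0110100110000 walk d0:-→d1:-→d2:-→d3:-→d4:-→d5:-→d6:-→d7:-→d8:-→d9:-→d10:-→d11:-→d12:H2→d13:H0 -> H0

== LOOKUPS ==
["H1","no-route","H4","H4","H4","H1","H1","no-route","H0","H0","H0","H1","no-route","H2","H0"]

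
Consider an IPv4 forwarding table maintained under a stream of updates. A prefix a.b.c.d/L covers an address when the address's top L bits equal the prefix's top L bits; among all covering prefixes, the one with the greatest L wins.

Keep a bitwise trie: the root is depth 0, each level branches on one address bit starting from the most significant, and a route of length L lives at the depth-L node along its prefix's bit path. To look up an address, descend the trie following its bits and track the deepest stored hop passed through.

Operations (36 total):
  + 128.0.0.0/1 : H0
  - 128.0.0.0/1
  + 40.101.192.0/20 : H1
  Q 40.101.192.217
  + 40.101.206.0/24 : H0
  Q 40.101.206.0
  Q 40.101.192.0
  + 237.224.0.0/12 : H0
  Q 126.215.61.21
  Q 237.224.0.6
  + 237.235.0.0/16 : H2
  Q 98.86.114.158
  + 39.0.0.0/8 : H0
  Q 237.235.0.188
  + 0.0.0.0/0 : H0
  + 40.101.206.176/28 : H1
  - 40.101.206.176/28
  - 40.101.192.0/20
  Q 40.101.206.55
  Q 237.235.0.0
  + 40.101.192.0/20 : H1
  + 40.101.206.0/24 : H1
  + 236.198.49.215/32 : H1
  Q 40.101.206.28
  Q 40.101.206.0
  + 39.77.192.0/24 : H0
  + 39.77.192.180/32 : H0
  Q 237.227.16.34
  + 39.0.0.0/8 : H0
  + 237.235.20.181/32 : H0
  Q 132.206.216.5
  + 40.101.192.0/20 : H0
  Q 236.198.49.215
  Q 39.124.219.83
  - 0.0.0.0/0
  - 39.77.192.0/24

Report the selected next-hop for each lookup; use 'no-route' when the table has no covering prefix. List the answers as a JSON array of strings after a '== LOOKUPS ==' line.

Trace:
  + 128.0.0.0/1 (H0) depth=1
  del 128.0.0.0/1 (clear depth 1)
  + 40.101.192.0/20 (H1) depth=20
  Q 40.101.192.217: descend 00101000011001011100 ; hops seen [H1] ; pick H1
  + 40.101.206.0/24 (H0) depth=24
  Q 40.101.206.0: descend 001010000110010111001110 ; hops seen [H1,H0] ; pick H0
  Q 40.101.192.0: descend 00101000011001011100 ; hops seen [H1] ; pick H1
  + 237.224.0.0/12 (H0) depth=12
  Q 126.215.61.21: descend 0 ; hops seen [∅] ; pick no-route
  Q 237.224.0.6: descend 111011011110 ; hops seen [H0] ; pick H0
  + 237.235.0.0/16 (H2) depth=16
  Q 98.86.114.158: descend 0 ; hops seen [∅] ; pick no-route
  + 39.0.0.0/8 (H0) depth=8
  Q 237.235.0.188: descend 1110110111101011 ; hops seen [H0,H2] ; pick H2
  + 0.0.0.0/0 (H0) depth=0
  + 40.101.206.176/28 (H1) depth=28
  del 40.101.206.176/28 (clear depth 28)
  del 40.101.192.0/20 (clear depth 20)
  Q 40.101.206.55: descend 001010000110010111001110 ; hops seen [H0,H0] ; pick H0
  Q 237.235.0.0: descend 1110110111101011 ; hops seen [H0,H0,H2] ; pick H2
  + 40.101.192.0/20 (H1) depth=20
  + 40.101.206.0/24 (H1) depth=24
  + 236.198.49.215/32 (H1) depth=32
  Q 40.101.206.28: descend 001010000110010111001110 ; hops seen [H0,H1,H1] ; pick H1
  Q 40.101.206.0: descend 001010000110010111001110 ; hops seen [H0,H1,H1] ; pick H1
  + 39.77.192.0/24 (H0) depth=24
  + 39.77.192.180/32 (H0) depth=32
  Q 237.227.16.34: descend 111011011110 ; hops seen [H0,H0] ; pick H0
  + 39.0.0.0/8 (H0) depth=8
  + 237.235.20.181/32 (H0) depth=32
  Q 132.206.216.5: descend 1 ; hops seen [H0] ; pick H0
  + 40.101.192.0/20 (H0) depth=20
  Q 236.198.49.215: descend 11101100110001100011000111010111 ; hops seen [H0,H1] ; pick H1
  Q 39.124.219.83: descend 0010011101 ; hops seen [H0,H0] ; pick H0
  del 0.0.0.0/0 (clear depth 0)
  del 39.77.192.0/24 (clear depth 24)

== LOOKUPS ==
["H1","H0","H1","no-route","H0","no-route","H2","H0","H2","H1","H1","H0","H0","H1","H0"]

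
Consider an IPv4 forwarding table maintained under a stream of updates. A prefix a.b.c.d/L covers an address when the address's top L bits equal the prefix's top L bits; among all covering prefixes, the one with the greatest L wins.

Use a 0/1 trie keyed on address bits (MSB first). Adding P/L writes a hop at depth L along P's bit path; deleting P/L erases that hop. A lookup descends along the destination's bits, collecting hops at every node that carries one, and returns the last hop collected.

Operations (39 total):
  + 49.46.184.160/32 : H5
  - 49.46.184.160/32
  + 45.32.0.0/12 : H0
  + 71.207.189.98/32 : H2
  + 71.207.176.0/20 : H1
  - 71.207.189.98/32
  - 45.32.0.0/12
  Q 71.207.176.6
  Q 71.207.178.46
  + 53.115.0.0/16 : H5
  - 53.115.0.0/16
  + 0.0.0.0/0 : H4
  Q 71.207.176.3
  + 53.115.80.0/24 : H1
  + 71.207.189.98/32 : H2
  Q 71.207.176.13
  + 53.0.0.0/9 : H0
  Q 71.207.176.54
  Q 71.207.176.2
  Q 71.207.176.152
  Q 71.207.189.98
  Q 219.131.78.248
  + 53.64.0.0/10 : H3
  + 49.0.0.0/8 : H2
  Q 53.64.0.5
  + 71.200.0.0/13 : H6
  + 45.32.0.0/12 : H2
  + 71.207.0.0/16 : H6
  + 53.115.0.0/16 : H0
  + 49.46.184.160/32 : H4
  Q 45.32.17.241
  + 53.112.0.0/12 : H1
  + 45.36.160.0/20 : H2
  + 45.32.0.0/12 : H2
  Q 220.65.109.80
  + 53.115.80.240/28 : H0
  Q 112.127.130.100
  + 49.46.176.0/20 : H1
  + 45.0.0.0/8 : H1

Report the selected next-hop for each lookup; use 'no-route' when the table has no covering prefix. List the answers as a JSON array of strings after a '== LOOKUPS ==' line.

Apply in order:
  add 49.46.184.160/32 -> H5 at depth 32
  del 49.46.184.160/32 (clear depth 32)
  add 45.32.0.0/12 -> H0 at depth 12
  add 71.207.189.98/32 -> H2 at depth 32
  add 71.207.176.0/20 -> H1 at depth 20
  del 71.207.189.98/32 (clear depth 32)
  del 45.32.0.0/12 (clear depth 12)
  ? 71.207.176.6  path d0:-→d1:-→d2:-→d3:-→d4:-→d5:-→d6:-→d7:-→d8:-→d9:-→d10:-→d11:-→d12:-→d13:-→d14:-→d15:-→d16:-→d17:-→d18:-→d19:-→d20:H1  best=H1
  ? 71.207.178.46  path d0:-→d1:-→d2:-→d3:-→d4:-→d5:-→d6:-→d7:-→d8:-→d9:-→d10:-→d11:-→d12:-→d13:-→d14:-→d15:-→d16:-→d17:-→d18:-→d19:-→d20:H1  best=H1
  add 53.115.0.0/16 -> H5 at depth 16
  del 53.115.0.0/16 (clear depth 16)
  add 0.0.0.0/0 -> H4 at depth 0
  ? 71.207.176.3  path d0:H4→d1:-→d2:-→d3:-→d4:-→d5:-→d6:-→d7:-→d8:-→d9:-→d10:-→d11:-→d12:-→d13:-→d14:-→d15:-→d16:-→d17:-→d18:-→d19:-→d20:H1  best=H1
  add 53.115.80.0/24 -> H1 at depth 24
  add 71.207.189.98/32 -> H2 at depth 32
  ? 71.207.176.13  path d0:H4→d1:-→d2:-→d3:-→d4:-→d5:-→d6:-→d7:-→d8:-→d9:-→d10:-→d11:-→d12:-→d13:-→d14:-→d15:-→d16:-→d17:-→d18:-→d19:-→d20:H1  best=H1
  add 53.0.0.0/9 -> H0 at depth 9
  ? 71.207.176.54  path d0:H4→d1:-→d2:-→d3:-→d4:-→d5:-→d6:-→d7:-→d8:-→d9:-→d10:-→d11:-→d12:-→d13:-→d14:-→d15:-→d16:-→d17:-→d18:-→d19:-→d20:H1  best=H1
  ? 71.207.176.2  path d0:H4→d1:-→d2:-→d3:-→d4:-→d5:-→d6:-→d7:-→d8:-→d9:-→d10:-→d11:-→d12:-→d13:-→d14:-→d15:-→d16:-→d17:-→d18:-→d19:-→d20:H1  best=H1
  ? 71.207.176.152  path d0:H4→d1:-→d2:-→d3:-→d4:-→d5:-→d6:-→d7:-→d8:-→d9:-→d10:-→d11:-→d12:-→d13:-→d14:-→d15:-→d16:-→d17:-→d18:-→d19:-→d20:H1  best=H1
  ? 71.207.189.98  path d0:H4→d1:-→d2:-→d3:-→d4:-→d5:-→d6:-→d7:-→d8:-→d9:-→d10:-→d11:-→d12:-→d13:-→d14:-→d15:-→d16:-→d17:-→d18:-→d19:-→d20:H1→d21:-→d22:-→d23:-→d24:-→d25:-→d26:-→d27:-→d28:-→d29:-→d30:-→d31:-→d32:H2  best=H2
  ? 219.131.78.248  path d0:H4  best=H4
  add 53.64.0.0/10 -> H3 at depth 10
  add 49.0.0.0/8 -> H2 at depth 8
  ? 53.64.0.5  path d0:H4→d1:-→d2:-→d3:-→d4:-→d5:-→d6:-→d7:-→d8:-→d9:H0→d10:H3  best=H3
  add 71.200.0.0/13 -> H6 at depth 13
  add 45.32.0.0/12 -> H2 at depth 12
  add 71.207.0.0/16 -> H6 at depth 16
  add 53.115.0.0/16 -> H0 at depth 16
  add 49.46.184.160/32 -> H4 at depth 32
  ? 45.32.17.241  path d0:H4→d1:-→d2:-→d3:-→d4:-→d5:-→d6:-→d7:-→d8:-→d9:-→d10:-→d11:-→d12:H2  best=H2
  add 53.112.0.0/12 -> H1 at depth 12
  add 45.36.160.0/20 -> H2 at depth 20
  add 45.32.0.0/12 -> H2 at depth 12
  ? 220.65.109.80  path d0:H4  best=H4
  add 53.115.80.240/28 -> H0 at depth 28
  ? 112.127.130.100  path d0:H4→d1:-→d2:-  best=H4
  add 49.46.176.0/20 -> H1 at depth 20
  add 45.0.0.0/8 -> H1 at depth 8

== LOOKUPS ==
["H1","H1","H1","H1","H1","H1","H1","H2","H4","H3","H2","H4","H4"]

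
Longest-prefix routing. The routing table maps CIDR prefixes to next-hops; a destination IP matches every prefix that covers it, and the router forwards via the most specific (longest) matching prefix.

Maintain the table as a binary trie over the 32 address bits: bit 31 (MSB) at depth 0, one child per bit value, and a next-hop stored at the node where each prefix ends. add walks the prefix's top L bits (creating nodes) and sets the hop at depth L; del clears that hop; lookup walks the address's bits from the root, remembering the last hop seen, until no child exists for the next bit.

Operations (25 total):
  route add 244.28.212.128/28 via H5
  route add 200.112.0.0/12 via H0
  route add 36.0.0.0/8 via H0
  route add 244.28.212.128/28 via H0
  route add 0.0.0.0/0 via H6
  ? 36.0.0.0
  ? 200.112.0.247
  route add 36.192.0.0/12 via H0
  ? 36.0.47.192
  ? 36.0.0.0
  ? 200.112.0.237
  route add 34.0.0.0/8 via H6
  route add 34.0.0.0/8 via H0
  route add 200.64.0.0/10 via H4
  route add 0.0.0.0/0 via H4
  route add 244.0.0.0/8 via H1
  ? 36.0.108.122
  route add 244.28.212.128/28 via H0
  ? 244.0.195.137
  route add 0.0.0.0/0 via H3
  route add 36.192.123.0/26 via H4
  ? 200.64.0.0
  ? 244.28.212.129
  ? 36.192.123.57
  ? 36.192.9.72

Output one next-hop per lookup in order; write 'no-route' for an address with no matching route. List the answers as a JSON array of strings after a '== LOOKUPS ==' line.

Trace:
  + 244.28.212.128/28 (H5) depth=28
  + 200.112.0.0/12 (H0) depth=12
  + 36.0.0.0/8 (H0) depth=8
  + 244.28.212.128/28 (H0) depth=28
  + 0.0.0.0/0 (H6) depth=0
  Q 36.0.0.0: descend 00100100 ; hops seen [H6,H0] ; pick H0
  Q 200.112.0.247: descend 110010000111 ; hops seen [H6,H0] ; pick H0
  + 36.192.0.0/12 (H0) depth=12
  Q 36.0.47.192: descend 00100100 ; hops seen [H6,H0] ; pick H0
  Q 36.0.0.0: descend 00100100 ; hops seen [H6,H0] ; pick H0
  Q 200.112.0.237: descend 110010000111 ; hops seen [H6,H0] ; pick H0
  + 34.0.0.0/8 (H6) depth=8
  + 34.0.0.0/8 (H0) depth=8
  + 200.64.0.0/10 (H4) depth=10
  + 0.0.0.0/0 (H4) depth=0
  + 244.0.0.0/8 (H1) depth=8
  Q 36.0.108.122: descend 00100100 ; hops seen [H4,H0] ; pick H0
  + 244.28.212.128/28 (H0) depth=28
  Q 244.0.195.137: descend 11110100000 ; hops seen [H4,H1] ; pick H1
  + 0.0.0.0/0 (H3) depth=0
  + 36.192.123.0/26 (H4) depth=26
  Q 200.64.0.0: descend 1100100001 ; hops seen [H3,H4] ; pick H4
  Q 244.28.212.129: descend 1111010000011100110101001000 ; hops seen [H3,H1,H0] ; pick H0
  Q 36.192.123.57: descend 00100100110000000111101100 ; hops seen [H3,H0,H0,H4] ; pick H4
  Q 36.192.9.72: descend 00100100110000000 ; hops seen [H3,H0,H0] ; pick H0

== LOOKUPS ==
["H0","H0","H0","H0","H0","H0","H1","H4","H0","H4","H0"]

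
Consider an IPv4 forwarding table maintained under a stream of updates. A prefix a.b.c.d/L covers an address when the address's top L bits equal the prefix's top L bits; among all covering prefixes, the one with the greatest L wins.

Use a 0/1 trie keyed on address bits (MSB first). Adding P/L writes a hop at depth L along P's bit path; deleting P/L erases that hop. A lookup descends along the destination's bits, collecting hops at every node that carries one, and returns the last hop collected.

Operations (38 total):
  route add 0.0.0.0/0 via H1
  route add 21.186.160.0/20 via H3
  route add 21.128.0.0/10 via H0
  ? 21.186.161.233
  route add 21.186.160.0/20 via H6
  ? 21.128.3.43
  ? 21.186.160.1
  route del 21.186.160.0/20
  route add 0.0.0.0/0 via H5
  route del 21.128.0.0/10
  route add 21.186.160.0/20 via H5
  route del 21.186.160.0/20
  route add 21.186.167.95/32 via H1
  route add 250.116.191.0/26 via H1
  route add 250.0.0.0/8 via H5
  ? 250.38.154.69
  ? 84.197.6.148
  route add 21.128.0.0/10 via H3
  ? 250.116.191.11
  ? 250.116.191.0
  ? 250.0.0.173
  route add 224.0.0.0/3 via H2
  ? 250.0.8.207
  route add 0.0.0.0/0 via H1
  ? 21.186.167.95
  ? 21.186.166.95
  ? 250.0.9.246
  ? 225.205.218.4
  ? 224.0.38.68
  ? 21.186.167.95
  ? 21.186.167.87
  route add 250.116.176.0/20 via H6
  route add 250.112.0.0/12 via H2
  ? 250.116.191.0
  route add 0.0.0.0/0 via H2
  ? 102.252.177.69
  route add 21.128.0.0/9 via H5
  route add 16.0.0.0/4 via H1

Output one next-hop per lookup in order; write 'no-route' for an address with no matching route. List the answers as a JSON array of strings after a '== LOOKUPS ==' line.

Trace:
  + 0.0.0.0/0 (H1) depth=0
  + 21.186.160.0/20 (H3) depth=20
  + 21.128.0.0/10 (H0) depth=10
  lookup 21.186.161.233: bits 00010101101110101010 walk d0:H1→d1:-→d2:-→d3:-→d4:-→d5:-→d6:-→d7:-→d8:-→d9:-→d10:H0→d11:-→d12:-→d13:-→d14:-→d15:-→d16:-→d17:-→d18:-→d19:-→d20:H3 -> H3
  + 21.186.160.0/20 (H6) depth=20
  lookup 21.128.3.43: bits 0001010110 walk d0:H1→d1:-→d2:-→d3:-→d4:-→d5:-→d6:-→d7:-→d8:-→d9:-→d10:H0 -> H0
  lookup 21.186.160.1: bits 00010101101110101010 walk d0:H1→d1:-→d2:-→d3:-→d4:-→d5:-→d6:-→d7:-→d8:-→d9:-→d10:H0→d11:-→d12:-→d13:-→d14:-→d15:-→d16:-→d17:-→d18:-→d19:-→d20:H6 -> H6
  - 21.186.160.0/20 clear@20
  + 0.0.0.0/0 (H5) depth=0
  - 21.128.0.0/10 clear@10
  + 21.186.160.0/20 (H5) depth=20
  - 21.186.160.0/20 clear@20
  + 21.186.167.95/32 (H1) depth=32
  + 250.116.191.0/26 (H1) depth=26
  + 250.0.0.0/8 (H5) depth=8
  lookup 250.38.154.69: bits 111110100 walk d0:H5→d1:-→d2:-→d3:-→d4:-→d5:-→d6:-→d7:-→d8:H5→d9:- -> H5
  lookup 84.197.6.148: bits 0 walk d0:H5→d1:- -> H5
  + 21.128.0.0/10 (H3) depth=10
  lookup 250.116.191.11: bits 11111010011101001011111100 walk d0:H5→d1:-→d2:-→d3:-→d4:-→d5:-→d6:-→d7:-→d8:H5→d9:-→d10:-→d11:-→d12:-→d13:-→d14:-→d15:-→d16:-→d17:-→d18:-→d19:-→d20:-→d21:-→d22:-→d23:-→d24:-→d25:-→d26:H1 -> H1
  lookup 250.116.191.0: bits 11111010011101001011111100 walk d0:H5→d1:-→d2:-→d3:-→d4:-→d5:-→d6:-→d7:-→d8:H5→d9:-→d10:-→d11:-→d12:-→d13:-→d14:-→d15:-→d16:-→d17:-→d18:-→d19:-→d20:-→d21:-→d22:-→d23:-→d24:-→d25:-→d26:H1 -> H1
  lookup 250.0.0.173: bits 111110100 walk d0:H5→d1:-→d2:-→d3:-→d4:-→d5:-→d6:-→d7:-→d8:H5→d9:- -> H5
  + 224.0.0.0/3 (H2) depth=3
  lookup 250.0.8.207: bits 111110100 walk d0:H5→d1:-→d2:-→d3:H2→d4:-→d5:-→d6:-→d7:-→d8:H5→d9:- -> H5
  + 0.0.0.0/0 (H1) depth=0
  lookup 21.186.167.95: bits 00010101101110101010011101011111 walk d0:H1→d1:-→d2:-→d3:-→d4:-→d5:-→d6:-→d7:-→d8:-→d9:-→d10:H3→d11:-→d12:-→d13:-→d14:-→d15:-→d16:-→d17:-→d18:-→d19:-→d20:-→d21:-→d22:-→d23:-→d24:-→d25:-→d26:-→d27:-→d28:-→d29:-→d30:-→d31:-→d32:H1 -> H1
  lookup 21.186.166.95: bits 00010101101110101010011 walk d0:H1→d1:-→d2:-→d3:-→d4:-→d5:-→d6:-→d7:-→d8:-→d9:-→d10:H3→d11:-→d12:-→d13:-→d14:-→d15:-→d16:-→d17:-→d18:-→d19:-→d20:-→d21:-→d22:-→d23:- -> H3
  lookup 250.0.9.246: bits 111110100 walk d0:H1→d1:-→d2:-→d3:H2→d4:-→d5:-→d6:-→d7:-→d8:H5→d9:- -> H5
  lookup 225.205.218.4: bits 111 walk d0:H1→d1:-→d2:-→d3:H2 -> H2
  lookup 224.0.38.68: bits 111 walk d0:H1→d1:-→d2:-→d3:H2 -> H2
  lookup 21.186.167.95: bits 00010101101110101010011101011111 walk d0:H1→d1:-→d2:-→d3:-→d4:-→d5:-→d6:-→d7:-→d8:-→d9:-→d10:H3→d11:-→d12:-→d13:-→d14:-→d15:-→d16:-→d17:-→d18:-→d19:-→d20:-→d21:-→d22:-→d23:-→d24:-→d25:-→d26:-→d27:-→d28:-→d29:-→d30:-→d31:-→d32:H1 -> H1
  lookup 21.186.167.87: bits 0001010110111010101001110101 walk d0:H1→d1:-→d2:-→d3:-→d4:-→d5:-→d6:-→d7:-→d8:-→d9:-→d10:H3→d11:-→d12:-→d13:-→d14:-→d15:-→d16:-→d17:-→d18:-→d19:-→d20:-→d21:-→d22:-→d23:-→d24:-→d25:-→d26:-→d27:-→d28:- -> H3
  + 250.116.176.0/20 (H6) depth=20
  + 250.112.0.0/12 (H2) depth=12
  lookup 250.116.191.0: bits 11111010011101001011111100 walk d0:H1→d1:-→d2:-→d3:H2→d4:-→d5:-→d6:-→d7:-→d8:H5→d9:-→d10:-→d11:-→d12:H2→d13:-→d14:-→d15:-→d16:-→d17:-→d18:-→d19:-→d20:H6→d21:-→d22:-→d23:-→d24:-→d25:-→d26:H1 -> H1
  + 0.0.0.0/0 (H2) depth=0
  lookup 102.252.177.69: bits 0 walk d0:H2→d1:- -> H2
  + 21.128.0.0/9 (H5) depth=9
  + 16.0.0.0/4 (H1) depth=4

== LOOKUPS ==
["H3","H0","H6","H5","H5","H1","H1","H5","H5","H1","H3","H5","H2","H2","H1","H3","H1","H2"]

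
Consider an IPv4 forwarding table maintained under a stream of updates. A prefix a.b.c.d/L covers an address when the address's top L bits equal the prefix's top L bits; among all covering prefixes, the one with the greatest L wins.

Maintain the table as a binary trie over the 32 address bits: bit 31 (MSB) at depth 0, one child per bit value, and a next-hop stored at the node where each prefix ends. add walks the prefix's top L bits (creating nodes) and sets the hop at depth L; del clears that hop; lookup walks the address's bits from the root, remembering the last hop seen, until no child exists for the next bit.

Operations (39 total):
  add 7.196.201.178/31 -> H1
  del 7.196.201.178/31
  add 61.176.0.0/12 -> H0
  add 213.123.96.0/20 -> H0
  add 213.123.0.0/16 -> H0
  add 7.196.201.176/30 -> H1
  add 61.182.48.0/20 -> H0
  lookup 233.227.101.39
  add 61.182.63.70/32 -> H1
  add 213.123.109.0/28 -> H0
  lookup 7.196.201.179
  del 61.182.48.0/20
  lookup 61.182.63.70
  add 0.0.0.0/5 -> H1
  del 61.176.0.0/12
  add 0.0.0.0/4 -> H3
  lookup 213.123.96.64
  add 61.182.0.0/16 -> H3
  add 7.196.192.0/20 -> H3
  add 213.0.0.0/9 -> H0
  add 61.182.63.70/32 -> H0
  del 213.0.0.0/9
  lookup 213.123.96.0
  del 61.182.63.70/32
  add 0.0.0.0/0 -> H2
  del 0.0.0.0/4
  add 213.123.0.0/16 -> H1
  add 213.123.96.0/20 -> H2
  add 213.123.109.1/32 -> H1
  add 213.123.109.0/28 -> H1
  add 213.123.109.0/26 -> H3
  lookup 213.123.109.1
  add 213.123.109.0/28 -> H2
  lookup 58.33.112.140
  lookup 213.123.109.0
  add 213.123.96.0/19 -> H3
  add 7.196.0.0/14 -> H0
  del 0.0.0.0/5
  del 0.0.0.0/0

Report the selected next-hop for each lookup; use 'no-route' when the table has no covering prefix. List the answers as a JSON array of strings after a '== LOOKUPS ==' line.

Trace:
  + 7.196.201.178/31 (H1) depth=31
  del 7.196.201.178/31 (clear depth 31)
  + 61.176.0.0/12 (H0) depth=12
  + 213.123.96.0/20 (H0) depth=20
  + 213.123.0.0/16 (H0) depth=16
  + 7.196.201.176/30 (H1) depth=30
  + 61.182.48.0/20 (H0) depth=20
  lookup 233.227.101.39: bits 11 walk d0:-→d1:-→d2:- -> no-route
  + 61.182.63.70/32 (H1) depth=32
  + 213.123.109.0/28 (H0) depth=28
  lookup 7.196.201.179: bits 0000011111000100110010011011001 walk d0:-→d1:-→d2:-→d3:-→d4:-→d5:-→d6:-→d7:-→d8:-→d9:-→d10:-→d11:-→d12:-→d13:-→d14:-→d15:-→d16:-→d17:-→d18:-→d19:-→d20:-→d21:-→d22:-→d23:-→d24:-→d25:-→d26:-→d27:-→d28:-→d29:-→d30:H1→d31:- -> H1
  del 61.182.48.0/20 (clear depth 20)
  lookup 61.182.63.70: bits 00111101101101100011111101000110 walk d0:-→d1:-→d2:-→d3:-→d4:-→d5:-→d6:-→d7:-→d8:-→d9:-→d10:-→d11:-→d12:H0→d13:-→d14:-→d15:-→d16:-→d17:-→d18:-→d19:-→d20:-→d21:-→d22:-→d23:-→d24:-→d25:-→d26:-→d27:-→d28:-→d29:-→d30:-→d31:-→d32:H1 -> H1
  + 0.0.0.0/5 (H1) depth=5
  del 61.176.0.0/12 (clear depth 12)
  + 0.0.0.0/4 (H3) depth=4
  lookup 213.123.96.64: bits 11010101011110110110 walk d0:-→d1:-→d2:-→d3:-→d4:-→d5:-→d6:-→d7:-→d8:-→d9:-→d10:-→d11:-→d12:-→d13:-→d14:-→d15:-→d16:H0→d17:-→d18:-→d19:-→d20:H0 -> H0
  + 61.182.0.0/16 (H3) depth=16
  + 7.196.192.0/20 (H3) depth=20
  + 213.0.0.0/9 (H0) depth=9
  + 61.182.63.70/32 (H0) depth=32
  del 213.0.0.0/9 (clear depth 9)
  lookup 213.123.96.0: bits 11010101011110110110 walk d0:-→d1:-→d2:-→d3:-→d4:-→d5:-→d6:-→d7:-→d8:-→d9:-→d10:-→d11:-→d12:-→d13:-→d14:-→d15:-→d16:H0→d17:-→d18:-→d19:-→d20:H0 -> H0
  del 61.182.63.70/32 (clear depth 32)
  + 0.0.0.0/0 (H2) depth=0
  del 0.0.0.0/4 (clear depth 4)
  + 213.123.0.0/16 (H1) depth=16
  + 213.123.96.0/20 (H2) depth=20
  + 213.123.109.1/32 (H1) depth=32
  + 213.123.109.0/28 (H1) depth=28
  + 213.123.109.0/26 (H3) depth=26
  lookup 213.123.109.1: bits 11010101011110110110110100000001 walk d0:H2→d1:-→d2:-→d3:-→d4:-→d5:-→d6:-→d7:-→d8:-→d9:-→d10:-→d11:-→d12:-→d13:-→d14:-→d15:-→d16:H1→d17:-→d18:-→d19:-→d20:H2→d21:-→d22:-→d23:-→d24:-→d25:-→d26:H3→d27:-→d28:H1→d29:-→d30:-→d31:-→d32:H1 -> H1
  + 213.123.109.0/28 (H2) depth=28
  lookup 58.33.112.140: bits 00111 walk d0:H2→d1:-→d2:-→d3:-→d4:-→d5:- -> H2
  lookup 213.123.109.0: bits 1101010101111011011011010000000 walk d0:H2→d1:-→d2:-→d3:-→d4:-→d5:-→d6:-→d7:-→d8:-→d9:-→d10:-→d11:-→d12:-→d13:-→d14:-→d15:-→d16:H1→d17:-→d18:-→d19:-→d20:H2→d21:-→d22:-→d23:-→d24:-→d25:-→d26:H3→d27:-→d28:H2→d29:-→d30:-→d31:- -> H2
  + 213.123.96.0/19 (H3) depth=19
  + 7.196.0.0/14 (H0) depth=14
  del 0.0.0.0/5 (clear depth 5)
  del 0.0.0.0/0 (clear depth 0)

== LOOKUPS ==
["no-route","H1","H1","H0","H0","H1","H2","H2"]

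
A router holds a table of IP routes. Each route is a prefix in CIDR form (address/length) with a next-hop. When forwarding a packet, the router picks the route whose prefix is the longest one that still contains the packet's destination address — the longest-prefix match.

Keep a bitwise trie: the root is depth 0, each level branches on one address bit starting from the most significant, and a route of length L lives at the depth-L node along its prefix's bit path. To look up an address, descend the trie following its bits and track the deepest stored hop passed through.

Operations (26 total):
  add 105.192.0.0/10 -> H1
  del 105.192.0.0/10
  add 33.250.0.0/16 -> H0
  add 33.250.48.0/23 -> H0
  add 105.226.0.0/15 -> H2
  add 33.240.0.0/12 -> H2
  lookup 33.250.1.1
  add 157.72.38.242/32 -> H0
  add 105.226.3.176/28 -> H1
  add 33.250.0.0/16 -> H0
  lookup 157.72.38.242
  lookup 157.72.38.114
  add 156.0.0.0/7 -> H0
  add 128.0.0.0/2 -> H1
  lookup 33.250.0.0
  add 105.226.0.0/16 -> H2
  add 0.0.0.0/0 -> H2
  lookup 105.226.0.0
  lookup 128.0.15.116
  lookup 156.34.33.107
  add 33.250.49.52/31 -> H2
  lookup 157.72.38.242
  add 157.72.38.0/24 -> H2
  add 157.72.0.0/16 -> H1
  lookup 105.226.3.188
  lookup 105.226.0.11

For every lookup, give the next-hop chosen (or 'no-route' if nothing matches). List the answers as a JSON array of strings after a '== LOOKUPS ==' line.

Apply in order:
  + 105.192.0.0/10 (H1) depth=10
  del 105.192.0.0/10 (clear depth 10)
  + 33.250.0.0/16 (H0) depth=16
  + 33.250.48.0/23 (H0) depth=23
  + 105.226.0.0/15 (H2) depth=15
  + 33.240.0.0/12 (H2) depth=12
  lookup 33.250.1.1: bits 001000011111101000 walk d0:-→d1:-→d2:-→d3:-→d4:-→d5:-→d6:-→d7:-→d8:-→d9:-→d10:-→d11:-→d12:H2→d13:-→d14:-→d15:-→d16:H0→d17:-→d18:- -> H0
  + 157.72.38.242/32 (H0) depth=32
  + 105.226.3.176/28 (H1) depth=28
  + 33.250.0.0/16 (H0) depth=16
  lookup 157.72.38.242: bits 10011101010010000010011011110010 walk d0:-→d1:-→d2:-→d3:-→d4:-→d5:-→d6:-→d7:-→d8:-→d9:-→d10:-→d11:-→d12:-→d13:-→d14:-→d15:-→d16:-→d17:-→d18:-→d19:-→d20:-→d21:-→d22:-→d23:-→d24:-→d25:-→d26:-→d27:-→d28:-→d29:-→d30:-→d31:-→d32:H0 -> H0
  lookup 157.72.38.114: bits 100111010100100000100110 walk d0:-→d1:-→d2:-→d3:-→d4:-→d5:-→d6:-→d7:-→d8:-→d9:-→d10:-→d11:-→d12:-→d13:-→d14:-→d15:-→d16:-→d17:-→d18:-→d19:-→d20:-→d21:-→d22:-→d23:-→d24:- -> no-route
  + 156.0.0.0/7 (H0) depth=7
  + 128.0.0.0/2 (H1) depth=2
  lookup 33.250.0.0: bits 001000011111101000 walk d0:-→d1:-→d2:-→d3:-→d4:-→d5:-→d6:-→d7:-→d8:-→d9:-→d10:-→d11:-→d12:H2→d13:-→d14:-→d15:-→d16:H0→d17:-→d18:- -> H0
  + 105.226.0.0/16 (H2) depth=16
  + 0.0.0.0/0 (H2) depth=0
  lookup 105.226.0.0: bits 0110100111100010000000 walk d0:H2→d1:-→d2:-→d3:-→d4:-→d5:-→d6:-→d7:-→d8:-→d9:-→d10:-→d11:-→d12:-→d13:-→d14:-→d15:H2→d16:H2→d17:-→d18:-→d19:-→d20:-→d21:-→d22:- -> H2
  lookup 128.0.15.116: bits 100 walk d0:H2→d1:-→d2:H1→d3:- -> H1
  lookup 156.34.33.107: bits 1001110 walk d0:H2→d1:-→d2:H1→d3:-→d4:-→d5:-→d6:-→d7:H0 -> H0
  + 33.250.49.52/31 (H2) depth=31
  lookup 157.72.38.242: bits 10011101010010000010011011110010 walk d0:H2→d1:-→d2:H1→d3:-→d4:-→d5:-→d6:-→d7:H0→d8:-→d9:-→d10:-→d11:-→d12:-→d13:-→d14:-→d15:-→d16:-→d17:-→d18:-→d19:-→d20:-→d21:-→d22:-→d23:-→d24:-→d25:-→d26:-→d27:-→d28:-→d29:-→d30:-→d31:-→d32:H0 -> H0
  + 157.72.38.0/24 (H2) depth=24
  + 157.72.0.0/16 (H1) depth=16
  lookup 105.226.3.188: bits 0110100111100010000000111011 walk d0:H2→d1:-→d2:-→d3:-→d4:-→d5:-→d6:-→d7:-→d8:-→d9:-→d10:-→d11:-→d12:-→d13:-→d14:-→d15:H2→d16:H2→d17:-→d18:-→d19:-→d20:-→d21:-→d22:-→d23:-→d24:-→d25:-→d26:-→d27:-→d28:H1 -> H1
  lookup 105.226.0.11: bits 0110100111100010000000 walk d0:H2→d1:-→d2:-→d3:-→d4:-→d5:-→d6:-→d7:-→d8:-→d9:-→d10:-→d11:-→d12:-→d13:-→d14:-→d15:H2→d16:H2→d17:-→d18:-→d19:-→d20:-→d21:-→d22:- -> H2

== LOOKUPS ==
["H0","H0","no-route","H0","H2","H1","H0","H0","H1","H2"]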